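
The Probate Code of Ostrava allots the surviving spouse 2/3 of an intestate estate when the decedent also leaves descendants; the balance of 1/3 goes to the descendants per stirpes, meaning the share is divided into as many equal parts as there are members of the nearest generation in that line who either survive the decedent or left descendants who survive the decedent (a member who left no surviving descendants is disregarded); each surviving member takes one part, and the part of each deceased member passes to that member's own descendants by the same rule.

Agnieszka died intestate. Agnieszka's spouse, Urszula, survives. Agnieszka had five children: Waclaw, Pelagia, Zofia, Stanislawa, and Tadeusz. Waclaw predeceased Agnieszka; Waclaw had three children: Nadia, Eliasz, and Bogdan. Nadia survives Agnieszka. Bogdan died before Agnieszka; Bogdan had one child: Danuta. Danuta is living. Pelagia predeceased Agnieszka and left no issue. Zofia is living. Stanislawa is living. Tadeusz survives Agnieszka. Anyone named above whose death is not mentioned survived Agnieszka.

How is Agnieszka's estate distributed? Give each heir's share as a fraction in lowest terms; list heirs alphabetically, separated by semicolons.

Danuta 1/36; Eliasz 1/36; Nadia 1/36; Stanislawa 1/12; Tadeusz 1/12; Urszula 2/3; Zofia 1/12

Urszula, as surviving spouse, takes 2/3.
The remaining 1/3 passes to Agnieszka's descendants per stirpes.
Pelagia left no surviving issue, so that branch lapses and is disregarded.
The 1/3 is divided into 4 equal shares of 1/12 among Waclaw, Zofia, Stanislawa, Tadeusz.
Waclaw predeceased; the 1/12 allotted to Waclaw's branch passes to Waclaw's issue by representation.
The 1/12 is divided into 3 equal shares of 1/36 among Nadia, Eliasz, Bogdan.
Nadia is living and takes 1/36.
Eliasz is living and takes 1/36.
Bogdan predeceased; the 1/36 allotted to Bogdan's branch passes to Bogdan's issue by representation.
Danuta is the sole taker at this level and receives the full 1/36.
Zofia is living and takes 1/12.
Stanislawa is living and takes 1/12.
Tadeusz is living and takes 1/12.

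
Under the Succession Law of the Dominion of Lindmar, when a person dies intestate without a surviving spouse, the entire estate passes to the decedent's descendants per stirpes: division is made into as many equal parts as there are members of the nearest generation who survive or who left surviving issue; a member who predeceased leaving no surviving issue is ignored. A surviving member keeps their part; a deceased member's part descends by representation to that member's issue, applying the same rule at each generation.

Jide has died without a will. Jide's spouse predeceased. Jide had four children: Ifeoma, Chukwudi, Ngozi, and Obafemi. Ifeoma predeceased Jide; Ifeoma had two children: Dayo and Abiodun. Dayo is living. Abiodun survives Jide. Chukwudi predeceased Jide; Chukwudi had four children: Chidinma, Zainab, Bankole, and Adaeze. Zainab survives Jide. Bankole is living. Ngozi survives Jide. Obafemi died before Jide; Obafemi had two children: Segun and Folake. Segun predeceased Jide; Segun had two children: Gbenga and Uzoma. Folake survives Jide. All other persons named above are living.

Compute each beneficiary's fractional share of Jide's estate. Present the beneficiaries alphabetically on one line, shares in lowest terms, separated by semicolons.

There is no surviving spouse, so the entire estate passes to Jide's descendants per stirpes.
The estate is divided into 4 equal shares of 1/4 among Ifeoma, Chukwudi, Ngozi, Obafemi.
Ifeoma predeceased; the 1/4 allotted to Ifeoma's branch passes to Ifeoma's issue by representation.
The 1/4 is divided into 2 equal shares of 1/8 among Dayo, Abiodun.
Dayo is living and takes 1/8.
Abiodun is living and takes 1/8.
Chukwudi predeceased; the 1/4 allotted to Chukwudi's branch passes to Chukwudi's issue by representation.
The 1/4 is divided into 4 equal shares of 1/16 among Chidinma, Zainab, Bankole, Adaeze.
Chidinma is living and takes 1/16.
Zainab is living and takes 1/16.
Bankole is living and takes 1/16.
Adaeze is living and takes 1/16.
Ngozi is living and takes 1/4.
Obafemi predeceased; the 1/4 allotted to Obafemi's branch passes to Obafemi's issue by representation.
The 1/4 is divided into 2 equal shares of 1/8 among Segun, Folake.
Segun predeceased; the 1/8 allotted to Segun's branch passes to Segun's issue by representation.
The 1/8 is divided into 2 equal shares of 1/16 among Gbenga, Uzoma.
Gbenga is living and takes 1/16.
Uzoma is living and takes 1/16.
Folake is living and takes 1/8.

Abiodun 1/8; Adaeze 1/16; Bankole 1/16; Chidinma 1/16; Dayo 1/8; Folake 1/8; Gbenga 1/16; Ngozi 1/4; Uzoma 1/16; Zainab 1/16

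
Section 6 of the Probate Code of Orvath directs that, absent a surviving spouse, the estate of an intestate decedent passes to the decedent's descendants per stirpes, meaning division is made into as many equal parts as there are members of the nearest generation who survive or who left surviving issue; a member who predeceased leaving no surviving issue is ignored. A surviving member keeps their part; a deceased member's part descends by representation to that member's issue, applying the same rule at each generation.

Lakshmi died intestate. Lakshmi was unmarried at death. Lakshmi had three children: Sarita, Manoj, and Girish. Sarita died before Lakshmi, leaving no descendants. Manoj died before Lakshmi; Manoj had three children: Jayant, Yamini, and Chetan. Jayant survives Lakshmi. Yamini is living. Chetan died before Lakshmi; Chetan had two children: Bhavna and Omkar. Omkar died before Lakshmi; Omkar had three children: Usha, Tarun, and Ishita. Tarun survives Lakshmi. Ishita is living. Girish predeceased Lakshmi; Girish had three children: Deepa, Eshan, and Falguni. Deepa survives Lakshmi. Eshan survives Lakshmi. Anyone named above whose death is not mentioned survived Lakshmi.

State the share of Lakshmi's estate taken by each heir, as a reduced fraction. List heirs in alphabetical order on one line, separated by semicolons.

There is no surviving spouse, so the entire estate passes to Lakshmi's descendants per stirpes.
Sarita left no surviving issue, so that branch lapses and is disregarded.
The estate is divided into 2 equal shares of 1/2 among Manoj, Girish.
Manoj predeceased; the 1/2 allotted to Manoj's branch passes to Manoj's issue by representation.
The 1/2 is divided into 3 equal shares of 1/6 among Jayant, Yamini, Chetan.
Jayant is living and takes 1/6.
Yamini is living and takes 1/6.
Chetan predeceased; the 1/6 allotted to Chetan's branch passes to Chetan's issue by representation.
The 1/6 is divided into 2 equal shares of 1/12 among Bhavna, Omkar.
Bhavna is living and takes 1/12.
Omkar predeceased; the 1/12 allotted to Omkar's branch passes to Omkar's issue by representation.
The 1/12 is divided into 3 equal shares of 1/36 among Usha, Tarun, Ishita.
Usha is living and takes 1/36.
Tarun is living and takes 1/36.
Ishita is living and takes 1/36.
Girish predeceased; the 1/2 allotted to Girish's branch passes to Girish's issue by representation.
The 1/2 is divided into 3 equal shares of 1/6 among Deepa, Eshan, Falguni.
Deepa is living and takes 1/6.
Eshan is living and takes 1/6.
Falguni is living and takes 1/6.

Bhavna 1/12; Deepa 1/6; Eshan 1/6; Falguni 1/6; Ishita 1/36; Jayant 1/6; Tarun 1/36; Usha 1/36; Yamini 1/6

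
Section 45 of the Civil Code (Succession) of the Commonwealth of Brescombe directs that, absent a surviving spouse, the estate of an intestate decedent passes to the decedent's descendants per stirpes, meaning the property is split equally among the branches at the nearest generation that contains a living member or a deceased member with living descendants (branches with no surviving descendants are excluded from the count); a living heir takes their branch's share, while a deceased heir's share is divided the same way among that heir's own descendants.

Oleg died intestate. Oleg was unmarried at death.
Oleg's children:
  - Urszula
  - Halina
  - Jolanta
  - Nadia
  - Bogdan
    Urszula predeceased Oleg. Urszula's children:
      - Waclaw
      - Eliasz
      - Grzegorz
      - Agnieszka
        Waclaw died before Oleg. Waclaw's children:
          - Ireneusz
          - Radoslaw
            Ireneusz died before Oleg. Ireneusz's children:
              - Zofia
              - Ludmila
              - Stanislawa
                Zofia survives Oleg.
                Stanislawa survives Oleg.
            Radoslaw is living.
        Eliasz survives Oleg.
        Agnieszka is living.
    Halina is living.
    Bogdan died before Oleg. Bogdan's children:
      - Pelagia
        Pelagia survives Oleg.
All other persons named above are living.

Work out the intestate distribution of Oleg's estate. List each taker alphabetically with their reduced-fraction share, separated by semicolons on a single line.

Agnieszka 1/20; Eliasz 1/20; Grzegorz 1/20; Halina 1/5; Jolanta 1/5; Ludmila 1/120; Nadia 1/5; Pelagia 1/5; Radoslaw 1/40; Stanislawa 1/120; Zofia 1/120

There is no surviving spouse, so the entire estate passes to Oleg's descendants per stirpes.
The estate is divided into 5 equal shares of 1/5 among Urszula, Halina, Jolanta, Nadia, Bogdan.
Urszula predeceased; the 1/5 allotted to Urszula's branch passes to Urszula's issue by representation.
The 1/5 is divided into 4 equal shares of 1/20 among Waclaw, Eliasz, Grzegorz, Agnieszka.
Waclaw predeceased; the 1/20 allotted to Waclaw's branch passes to Waclaw's issue by representation.
The 1/20 is divided into 2 equal shares of 1/40 among Ireneusz, Radoslaw.
Ireneusz predeceased; the 1/40 allotted to Ireneusz's branch passes to Ireneusz's issue by representation.
The 1/40 is divided into 3 equal shares of 1/120 among Zofia, Ludmila, Stanislawa.
Zofia is living and takes 1/120.
Ludmila is living and takes 1/120.
Stanislawa is living and takes 1/120.
Radoslaw is living and takes 1/40.
Eliasz is living and takes 1/20.
Grzegorz is living and takes 1/20.
Agnieszka is living and takes 1/20.
Halina is living and takes 1/5.
Jolanta is living and takes 1/5.
Nadia is living and takes 1/5.
Bogdan predeceased; the 1/5 allotted to Bogdan's branch passes to Bogdan's issue by representation.
Pelagia is the sole taker at this level and receives the full 1/5.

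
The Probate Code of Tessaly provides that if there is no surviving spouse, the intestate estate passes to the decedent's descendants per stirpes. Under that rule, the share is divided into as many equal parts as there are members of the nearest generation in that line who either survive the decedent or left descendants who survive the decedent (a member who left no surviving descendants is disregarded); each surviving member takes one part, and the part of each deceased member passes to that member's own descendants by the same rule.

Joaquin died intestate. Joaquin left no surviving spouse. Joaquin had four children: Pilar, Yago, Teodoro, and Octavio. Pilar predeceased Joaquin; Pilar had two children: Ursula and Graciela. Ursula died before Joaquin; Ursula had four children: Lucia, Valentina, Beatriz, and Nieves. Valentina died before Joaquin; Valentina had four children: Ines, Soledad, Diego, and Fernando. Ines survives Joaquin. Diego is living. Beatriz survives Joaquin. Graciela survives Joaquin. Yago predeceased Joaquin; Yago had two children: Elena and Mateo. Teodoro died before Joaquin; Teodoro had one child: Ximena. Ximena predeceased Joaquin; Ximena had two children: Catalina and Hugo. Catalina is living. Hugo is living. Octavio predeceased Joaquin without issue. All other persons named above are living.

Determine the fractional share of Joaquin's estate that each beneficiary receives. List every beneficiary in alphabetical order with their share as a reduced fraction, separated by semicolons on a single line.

Beatriz 1/24; Catalina 1/6; Diego 1/96; Elena 1/6; Fernando 1/96; Graciela 1/6; Hugo 1/6; Ines 1/96; Lucia 1/24; Mateo 1/6; Nieves 1/24; Soledad 1/96

There is no surviving spouse, so the entire estate passes to Joaquin's descendants per stirpes.
Octavio left no surviving issue, so that branch lapses and is disregarded.
The estate is divided into 3 equal shares of 1/3 among Pilar, Yago, Teodoro.
Pilar predeceased; the 1/3 allotted to Pilar's branch passes to Pilar's issue by representation.
The 1/3 is divided into 2 equal shares of 1/6 among Ursula, Graciela.
Ursula predeceased; the 1/6 allotted to Ursula's branch passes to Ursula's issue by representation.
The 1/6 is divided into 4 equal shares of 1/24 among Lucia, Valentina, Beatriz, Nieves.
Lucia is living and takes 1/24.
Valentina predeceased; the 1/24 allotted to Valentina's branch passes to Valentina's issue by representation.
The 1/24 is divided into 4 equal shares of 1/96 among Ines, Soledad, Diego, Fernando.
Ines is living and takes 1/96.
Soledad is living and takes 1/96.
Diego is living and takes 1/96.
Fernando is living and takes 1/96.
Beatriz is living and takes 1/24.
Nieves is living and takes 1/24.
Graciela is living and takes 1/6.
Yago predeceased; the 1/3 allotted to Yago's branch passes to Yago's issue by representation.
The 1/3 is divided into 2 equal shares of 1/6 among Elena, Mateo.
Elena is living and takes 1/6.
Mateo is living and takes 1/6.
Teodoro predeceased; the 1/3 allotted to Teodoro's branch passes to Teodoro's issue by representation.
Ximena's line is the sole branch at this level, so the full 1/3 passes to Ximena's issue by representation.
The 1/3 is divided into 2 equal shares of 1/6 among Catalina, Hugo.
Catalina is living and takes 1/6.
Hugo is living and takes 1/6.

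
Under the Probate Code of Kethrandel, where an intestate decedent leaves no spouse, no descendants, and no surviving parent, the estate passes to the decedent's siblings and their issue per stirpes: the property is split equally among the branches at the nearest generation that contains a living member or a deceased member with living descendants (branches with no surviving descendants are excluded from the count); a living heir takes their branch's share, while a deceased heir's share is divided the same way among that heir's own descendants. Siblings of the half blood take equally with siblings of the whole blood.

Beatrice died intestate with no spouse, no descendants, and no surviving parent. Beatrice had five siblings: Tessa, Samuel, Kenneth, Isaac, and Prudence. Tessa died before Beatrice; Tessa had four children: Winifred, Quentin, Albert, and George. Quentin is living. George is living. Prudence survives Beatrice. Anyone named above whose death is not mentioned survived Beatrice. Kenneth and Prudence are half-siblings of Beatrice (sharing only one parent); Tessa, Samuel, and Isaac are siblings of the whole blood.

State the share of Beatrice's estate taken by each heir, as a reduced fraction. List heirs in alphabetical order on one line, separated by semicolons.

No spouse, descendants, or parent survives, so the estate passes to Beatrice's siblings per stirpes.
Half-blood and whole-blood siblings take equally under the stated rule.
The estate is divided into 5 equal shares of 1/5 among Tessa, Samuel, Kenneth, Isaac, Prudence.
Tessa predeceased; the 1/5 allotted to Tessa's branch passes to Tessa's issue by representation.
The 1/5 is divided into 4 equal shares of 1/20 among Winifred, Quentin, Albert, George.
Winifred is living and takes 1/20.
Quentin is living and takes 1/20.
Albert is living and takes 1/20.
George is living and takes 1/20.
Samuel is living and takes 1/5.
Kenneth is living and takes 1/5.
Isaac is living and takes 1/5.
Prudence is living and takes 1/5.

Albert 1/20; George 1/20; Isaac 1/5; Kenneth 1/5; Prudence 1/5; Quentin 1/20; Samuel 1/5; Winifred 1/20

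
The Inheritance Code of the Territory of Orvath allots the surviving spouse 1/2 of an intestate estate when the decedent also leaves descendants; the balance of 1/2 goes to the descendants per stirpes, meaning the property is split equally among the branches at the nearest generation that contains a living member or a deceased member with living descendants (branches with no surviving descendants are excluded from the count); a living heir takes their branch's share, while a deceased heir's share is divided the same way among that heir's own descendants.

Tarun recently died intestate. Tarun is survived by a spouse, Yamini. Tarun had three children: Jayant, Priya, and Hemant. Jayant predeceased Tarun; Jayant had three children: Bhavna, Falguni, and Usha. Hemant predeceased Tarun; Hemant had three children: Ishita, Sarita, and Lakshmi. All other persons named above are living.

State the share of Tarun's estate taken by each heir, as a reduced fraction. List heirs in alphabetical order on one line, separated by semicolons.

Yamini, as surviving spouse, takes 1/2.
The remaining 1/2 passes to Tarun's descendants per stirpes.
The 1/2 is divided into 3 equal shares of 1/6 among Jayant, Priya, Hemant.
Jayant predeceased; the 1/6 allotted to Jayant's branch passes to Jayant's issue by representation.
The 1/6 is divided into 3 equal shares of 1/18 among Bhavna, Falguni, Usha.
Bhavna is living and takes 1/18.
Falguni is living and takes 1/18.
Usha is living and takes 1/18.
Priya is living and takes 1/6.
Hemant predeceased; the 1/6 allotted to Hemant's branch passes to Hemant's issue by representation.
The 1/6 is divided into 3 equal shares of 1/18 among Ishita, Sarita, Lakshmi.
Ishita is living and takes 1/18.
Sarita is living and takes 1/18.
Lakshmi is living and takes 1/18.

Bhavna 1/18; Falguni 1/18; Ishita 1/18; Lakshmi 1/18; Priya 1/6; Sarita 1/18; Usha 1/18; Yamini 1/2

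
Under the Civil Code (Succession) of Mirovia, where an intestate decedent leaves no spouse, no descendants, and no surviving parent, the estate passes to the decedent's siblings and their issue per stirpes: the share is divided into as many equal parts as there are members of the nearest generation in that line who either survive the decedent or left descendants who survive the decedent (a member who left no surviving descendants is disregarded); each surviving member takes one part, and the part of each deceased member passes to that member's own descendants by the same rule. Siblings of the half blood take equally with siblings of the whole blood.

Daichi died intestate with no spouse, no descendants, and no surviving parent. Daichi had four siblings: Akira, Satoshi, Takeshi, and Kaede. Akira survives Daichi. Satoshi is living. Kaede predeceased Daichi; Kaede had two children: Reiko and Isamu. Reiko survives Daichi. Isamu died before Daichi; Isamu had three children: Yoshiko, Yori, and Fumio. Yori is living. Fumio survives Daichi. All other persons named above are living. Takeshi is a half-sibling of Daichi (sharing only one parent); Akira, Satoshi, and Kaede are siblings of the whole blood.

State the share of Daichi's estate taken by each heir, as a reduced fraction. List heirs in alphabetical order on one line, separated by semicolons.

Akira 1/4; Fumio 1/24; Reiko 1/8; Satoshi 1/4; Takeshi 1/4; Yori 1/24; Yoshiko 1/24

No spouse, descendants, or parent survives, so the estate passes to Daichi's siblings per stirpes.
Half-blood and whole-blood siblings take equally under the stated rule.
The estate is divided into 4 equal shares of 1/4 among Akira, Satoshi, Takeshi, Kaede.
Akira is living and takes 1/4.
Satoshi is living and takes 1/4.
Takeshi is living and takes 1/4.
Kaede predeceased; the 1/4 allotted to Kaede's branch passes to Kaede's issue by representation.
The 1/4 is divided into 2 equal shares of 1/8 among Reiko, Isamu.
Reiko is living and takes 1/8.
Isamu predeceased; the 1/8 allotted to Isamu's branch passes to Isamu's issue by representation.
The 1/8 is divided into 3 equal shares of 1/24 among Yoshiko, Yori, Fumio.
Yoshiko is living and takes 1/24.
Yori is living and takes 1/24.
Fumio is living and takes 1/24.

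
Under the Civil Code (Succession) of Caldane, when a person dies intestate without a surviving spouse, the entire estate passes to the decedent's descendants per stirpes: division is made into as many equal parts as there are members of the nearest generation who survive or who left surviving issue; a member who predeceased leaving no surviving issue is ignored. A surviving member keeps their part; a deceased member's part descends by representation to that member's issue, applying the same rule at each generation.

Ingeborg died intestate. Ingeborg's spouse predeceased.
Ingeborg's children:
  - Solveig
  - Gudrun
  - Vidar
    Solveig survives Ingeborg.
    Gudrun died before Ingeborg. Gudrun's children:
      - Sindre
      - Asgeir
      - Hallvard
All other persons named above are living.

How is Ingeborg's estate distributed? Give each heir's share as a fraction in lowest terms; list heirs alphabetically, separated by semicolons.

Asgeir 1/9; Hallvard 1/9; Sindre 1/9; Solveig 1/3; Vidar 1/3

There is no surviving spouse, so the entire estate passes to Ingeborg's descendants per stirpes.
The estate is divided into 3 equal shares of 1/3 among Solveig, Gudrun, Vidar.
Solveig is living and takes 1/3.
Gudrun predeceased; the 1/3 allotted to Gudrun's branch passes to Gudrun's issue by representation.
The 1/3 is divided into 3 equal shares of 1/9 among Sindre, Asgeir, Hallvard.
Sindre is living and takes 1/9.
Asgeir is living and takes 1/9.
Hallvard is living and takes 1/9.
Vidar is living and takes 1/3.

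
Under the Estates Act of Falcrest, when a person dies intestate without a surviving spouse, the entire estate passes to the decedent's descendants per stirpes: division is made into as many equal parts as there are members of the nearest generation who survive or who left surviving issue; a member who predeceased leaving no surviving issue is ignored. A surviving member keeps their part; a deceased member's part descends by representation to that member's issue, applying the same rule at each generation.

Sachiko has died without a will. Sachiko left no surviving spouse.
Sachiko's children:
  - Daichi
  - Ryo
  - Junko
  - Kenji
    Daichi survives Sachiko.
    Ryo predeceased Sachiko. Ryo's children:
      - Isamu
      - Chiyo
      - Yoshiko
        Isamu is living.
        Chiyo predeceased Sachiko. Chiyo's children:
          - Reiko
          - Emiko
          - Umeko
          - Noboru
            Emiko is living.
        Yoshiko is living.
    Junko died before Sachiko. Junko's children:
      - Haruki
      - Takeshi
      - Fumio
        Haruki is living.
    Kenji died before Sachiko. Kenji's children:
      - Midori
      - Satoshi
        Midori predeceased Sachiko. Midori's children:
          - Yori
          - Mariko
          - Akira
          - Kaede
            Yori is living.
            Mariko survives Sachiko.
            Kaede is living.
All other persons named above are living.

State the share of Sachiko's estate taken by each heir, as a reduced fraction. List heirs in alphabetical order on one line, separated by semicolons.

There is no surviving spouse, so the entire estate passes to Sachiko's descendants per stirpes.
The estate is divided into 4 equal shares of 1/4 among Daichi, Ryo, Junko, Kenji.
Daichi is living and takes 1/4.
Ryo predeceased; the 1/4 allotted to Ryo's branch passes to Ryo's issue by representation.
The 1/4 is divided into 3 equal shares of 1/12 among Isamu, Chiyo, Yoshiko.
Isamu is living and takes 1/12.
Chiyo predeceased; the 1/12 allotted to Chiyo's branch passes to Chiyo's issue by representation.
The 1/12 is divided into 4 equal shares of 1/48 among Reiko, Emiko, Umeko, Noboru.
Reiko is living and takes 1/48.
Emiko is living and takes 1/48.
Umeko is living and takes 1/48.
Noboru is living and takes 1/48.
Yoshiko is living and takes 1/12.
Junko predeceased; the 1/4 allotted to Junko's branch passes to Junko's issue by representation.
The 1/4 is divided into 3 equal shares of 1/12 among Haruki, Takeshi, Fumio.
Haruki is living and takes 1/12.
Takeshi is living and takes 1/12.
Fumio is living and takes 1/12.
Kenji predeceased; the 1/4 allotted to Kenji's branch passes to Kenji's issue by representation.
The 1/4 is divided into 2 equal shares of 1/8 among Midori, Satoshi.
Midori predeceased; the 1/8 allotted to Midori's branch passes to Midori's issue by representation.
The 1/8 is divided into 4 equal shares of 1/32 among Yori, Mariko, Akira, Kaede.
Yori is living and takes 1/32.
Mariko is living and takes 1/32.
Akira is living and takes 1/32.
Kaede is living and takes 1/32.
Satoshi is living and takes 1/8.

Akira 1/32; Daichi 1/4; Emiko 1/48; Fumio 1/12; Haruki 1/12; Isamu 1/12; Kaede 1/32; Mariko 1/32; Noboru 1/48; Reiko 1/48; Satoshi 1/8; Takeshi 1/12; Umeko 1/48; Yori 1/32; Yoshiko 1/12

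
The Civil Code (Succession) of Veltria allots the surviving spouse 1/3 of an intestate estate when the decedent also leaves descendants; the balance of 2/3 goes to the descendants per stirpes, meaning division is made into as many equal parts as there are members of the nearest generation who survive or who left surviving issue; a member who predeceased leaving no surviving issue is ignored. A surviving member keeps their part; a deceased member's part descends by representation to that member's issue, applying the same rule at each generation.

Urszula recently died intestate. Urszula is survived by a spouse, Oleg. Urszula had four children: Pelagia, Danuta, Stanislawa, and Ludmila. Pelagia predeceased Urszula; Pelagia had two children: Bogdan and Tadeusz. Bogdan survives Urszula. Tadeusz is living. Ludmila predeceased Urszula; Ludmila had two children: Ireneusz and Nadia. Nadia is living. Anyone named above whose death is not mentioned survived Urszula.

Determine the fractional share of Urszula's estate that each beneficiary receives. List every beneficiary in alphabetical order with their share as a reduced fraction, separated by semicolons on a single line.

Bogdan 1/12; Danuta 1/6; Ireneusz 1/12; Nadia 1/12; Oleg 1/3; Stanislawa 1/6; Tadeusz 1/12

Oleg, as surviving spouse, takes 1/3.
The remaining 2/3 passes to Urszula's descendants per stirpes.
The 2/3 is divided into 4 equal shares of 1/6 among Pelagia, Danuta, Stanislawa, Ludmila.
Pelagia predeceased; the 1/6 allotted to Pelagia's branch passes to Pelagia's issue by representation.
The 1/6 is divided into 2 equal shares of 1/12 among Bogdan, Tadeusz.
Bogdan is living and takes 1/12.
Tadeusz is living and takes 1/12.
Danuta is living and takes 1/6.
Stanislawa is living and takes 1/6.
Ludmila predeceased; the 1/6 allotted to Ludmila's branch passes to Ludmila's issue by representation.
The 1/6 is divided into 2 equal shares of 1/12 among Ireneusz, Nadia.
Ireneusz is living and takes 1/12.
Nadia is living and takes 1/12.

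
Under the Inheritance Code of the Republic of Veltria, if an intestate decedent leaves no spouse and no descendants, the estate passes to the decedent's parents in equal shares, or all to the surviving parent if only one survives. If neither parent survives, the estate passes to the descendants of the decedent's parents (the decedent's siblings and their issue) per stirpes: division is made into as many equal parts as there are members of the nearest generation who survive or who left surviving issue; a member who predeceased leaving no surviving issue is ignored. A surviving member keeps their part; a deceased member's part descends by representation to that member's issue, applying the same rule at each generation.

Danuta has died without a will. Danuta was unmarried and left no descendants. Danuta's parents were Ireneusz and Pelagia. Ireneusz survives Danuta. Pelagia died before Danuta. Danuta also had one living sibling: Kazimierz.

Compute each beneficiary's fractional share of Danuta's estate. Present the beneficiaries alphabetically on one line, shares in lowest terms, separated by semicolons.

Only one parent, Ireneusz, survives, so Ireneusz takes the entire estate. The siblings take nothing because a surviving parent has priority.

Ireneusz 1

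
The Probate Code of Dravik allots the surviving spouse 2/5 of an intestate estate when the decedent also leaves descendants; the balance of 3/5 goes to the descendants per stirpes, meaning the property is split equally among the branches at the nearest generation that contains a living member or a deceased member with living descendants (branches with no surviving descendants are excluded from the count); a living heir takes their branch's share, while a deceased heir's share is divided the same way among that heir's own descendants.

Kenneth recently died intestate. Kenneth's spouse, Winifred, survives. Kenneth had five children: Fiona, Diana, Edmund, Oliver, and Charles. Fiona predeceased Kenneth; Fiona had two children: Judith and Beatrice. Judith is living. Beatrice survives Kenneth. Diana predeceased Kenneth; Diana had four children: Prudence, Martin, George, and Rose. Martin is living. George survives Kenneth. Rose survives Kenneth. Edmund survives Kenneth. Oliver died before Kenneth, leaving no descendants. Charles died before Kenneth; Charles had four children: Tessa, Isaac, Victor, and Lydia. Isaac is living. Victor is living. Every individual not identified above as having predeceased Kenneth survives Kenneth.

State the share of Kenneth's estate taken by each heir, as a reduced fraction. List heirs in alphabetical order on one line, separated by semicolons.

Beatrice 3/40; Edmund 3/20; George 3/80; Isaac 3/80; Judith 3/40; Lydia 3/80; Martin 3/80; Prudence 3/80; Rose 3/80; Tessa 3/80; Victor 3/80; Winifred 2/5

Winifred, as surviving spouse, takes 2/5.
The remaining 3/5 passes to Kenneth's descendants per stirpes.
Oliver left no surviving issue, so that branch lapses and is disregarded.
The 3/5 is divided into 4 equal shares of 3/20 among Fiona, Diana, Edmund, Charles.
Fiona predeceased; the 3/20 allotted to Fiona's branch passes to Fiona's issue by representation.
The 3/20 is divided into 2 equal shares of 3/40 among Judith, Beatrice.
Judith is living and takes 3/40.
Beatrice is living and takes 3/40.
Diana predeceased; the 3/20 allotted to Diana's branch passes to Diana's issue by representation.
The 3/20 is divided into 4 equal shares of 3/80 among Prudence, Martin, George, Rose.
Prudence is living and takes 3/80.
Martin is living and takes 3/80.
George is living and takes 3/80.
Rose is living and takes 3/80.
Edmund is living and takes 3/20.
Charles predeceased; the 3/20 allotted to Charles's branch passes to Charles's issue by representation.
The 3/20 is divided into 4 equal shares of 3/80 among Tessa, Isaac, Victor, Lydia.
Tessa is living and takes 3/80.
Isaac is living and takes 3/80.
Victor is living and takes 3/80.
Lydia is living and takes 3/80.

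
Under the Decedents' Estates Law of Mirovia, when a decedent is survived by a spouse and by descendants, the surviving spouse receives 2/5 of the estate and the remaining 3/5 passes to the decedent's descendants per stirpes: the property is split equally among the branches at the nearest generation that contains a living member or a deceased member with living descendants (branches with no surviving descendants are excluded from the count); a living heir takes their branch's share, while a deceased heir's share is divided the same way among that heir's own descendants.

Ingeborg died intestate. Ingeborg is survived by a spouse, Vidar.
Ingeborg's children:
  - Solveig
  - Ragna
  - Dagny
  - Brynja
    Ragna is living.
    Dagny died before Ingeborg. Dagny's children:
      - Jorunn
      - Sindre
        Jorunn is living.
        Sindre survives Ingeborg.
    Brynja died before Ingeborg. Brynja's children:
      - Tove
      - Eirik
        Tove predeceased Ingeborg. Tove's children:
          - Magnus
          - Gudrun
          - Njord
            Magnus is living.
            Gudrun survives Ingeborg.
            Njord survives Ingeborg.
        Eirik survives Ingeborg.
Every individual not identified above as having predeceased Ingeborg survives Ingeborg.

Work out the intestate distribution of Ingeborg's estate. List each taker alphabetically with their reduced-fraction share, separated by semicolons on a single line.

Vidar, as surviving spouse, takes 2/5.
The remaining 3/5 passes to Ingeborg's descendants per stirpes.
The 3/5 is divided into 4 equal shares of 3/20 among Solveig, Ragna, Dagny, Brynja.
Solveig is living and takes 3/20.
Ragna is living and takes 3/20.
Dagny predeceased; the 3/20 allotted to Dagny's branch passes to Dagny's issue by representation.
The 3/20 is divided into 2 equal shares of 3/40 among Jorunn, Sindre.
Jorunn is living and takes 3/40.
Sindre is living and takes 3/40.
Brynja predeceased; the 3/20 allotted to Brynja's branch passes to Brynja's issue by representation.
The 3/20 is divided into 2 equal shares of 3/40 among Tove, Eirik.
Tove predeceased; the 3/40 allotted to Tove's branch passes to Tove's issue by representation.
The 3/40 is divided into 3 equal shares of 1/40 among Magnus, Gudrun, Njord.
Magnus is living and takes 1/40.
Gudrun is living and takes 1/40.
Njord is living and takes 1/40.
Eirik is living and takes 3/40.

Eirik 3/40; Gudrun 1/40; Jorunn 3/40; Magnus 1/40; Njord 1/40; Ragna 3/20; Sindre 3/40; Solveig 3/20; Vidar 2/5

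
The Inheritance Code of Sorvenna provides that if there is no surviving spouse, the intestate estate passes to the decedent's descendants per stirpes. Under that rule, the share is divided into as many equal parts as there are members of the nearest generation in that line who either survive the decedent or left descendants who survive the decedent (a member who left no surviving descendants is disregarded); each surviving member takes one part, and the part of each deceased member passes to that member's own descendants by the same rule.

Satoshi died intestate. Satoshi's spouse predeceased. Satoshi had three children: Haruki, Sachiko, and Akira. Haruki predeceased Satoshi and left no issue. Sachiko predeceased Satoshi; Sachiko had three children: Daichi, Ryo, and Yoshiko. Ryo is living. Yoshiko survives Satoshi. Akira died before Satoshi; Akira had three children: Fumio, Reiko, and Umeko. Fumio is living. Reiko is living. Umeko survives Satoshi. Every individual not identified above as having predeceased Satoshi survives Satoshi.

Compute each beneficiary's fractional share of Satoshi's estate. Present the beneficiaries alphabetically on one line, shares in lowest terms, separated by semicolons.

Daichi 1/6; Fumio 1/6; Reiko 1/6; Ryo 1/6; Umeko 1/6; Yoshiko 1/6

There is no surviving spouse, so the entire estate passes to Satoshi's descendants per stirpes.
Haruki left no surviving issue, so that branch lapses and is disregarded.
The estate is divided into 2 equal shares of 1/2 among Sachiko, Akira.
Sachiko predeceased; the 1/2 allotted to Sachiko's branch passes to Sachiko's issue by representation.
The 1/2 is divided into 3 equal shares of 1/6 among Daichi, Ryo, Yoshiko.
Daichi is living and takes 1/6.
Ryo is living and takes 1/6.
Yoshiko is living and takes 1/6.
Akira predeceased; the 1/2 allotted to Akira's branch passes to Akira's issue by representation.
The 1/2 is divided into 3 equal shares of 1/6 among Fumio, Reiko, Umeko.
Fumio is living and takes 1/6.
Reiko is living and takes 1/6.
Umeko is living and takes 1/6.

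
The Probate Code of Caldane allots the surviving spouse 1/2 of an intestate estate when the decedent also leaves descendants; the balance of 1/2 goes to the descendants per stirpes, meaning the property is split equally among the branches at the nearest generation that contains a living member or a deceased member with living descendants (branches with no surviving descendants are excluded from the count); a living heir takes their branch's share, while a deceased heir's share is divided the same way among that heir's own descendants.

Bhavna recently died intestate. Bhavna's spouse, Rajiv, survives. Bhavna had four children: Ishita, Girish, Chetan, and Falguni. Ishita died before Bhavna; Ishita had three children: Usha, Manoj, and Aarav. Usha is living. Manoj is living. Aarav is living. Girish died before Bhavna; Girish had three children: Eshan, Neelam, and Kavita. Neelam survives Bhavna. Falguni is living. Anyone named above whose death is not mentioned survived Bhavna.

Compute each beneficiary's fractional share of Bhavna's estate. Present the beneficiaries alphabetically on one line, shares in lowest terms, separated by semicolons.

Aarav 1/24; Chetan 1/8; Eshan 1/24; Falguni 1/8; Kavita 1/24; Manoj 1/24; Neelam 1/24; Rajiv 1/2; Usha 1/24

Rajiv, as surviving spouse, takes 1/2.
The remaining 1/2 passes to Bhavna's descendants per stirpes.
The 1/2 is divided into 4 equal shares of 1/8 among Ishita, Girish, Chetan, Falguni.
Ishita predeceased; the 1/8 allotted to Ishita's branch passes to Ishita's issue by representation.
The 1/8 is divided into 3 equal shares of 1/24 among Usha, Manoj, Aarav.
Usha is living and takes 1/24.
Manoj is living and takes 1/24.
Aarav is living and takes 1/24.
Girish predeceased; the 1/8 allotted to Girish's branch passes to Girish's issue by representation.
The 1/8 is divided into 3 equal shares of 1/24 among Eshan, Neelam, Kavita.
Eshan is living and takes 1/24.
Neelam is living and takes 1/24.
Kavita is living and takes 1/24.
Chetan is living and takes 1/8.
Falguni is living and takes 1/8.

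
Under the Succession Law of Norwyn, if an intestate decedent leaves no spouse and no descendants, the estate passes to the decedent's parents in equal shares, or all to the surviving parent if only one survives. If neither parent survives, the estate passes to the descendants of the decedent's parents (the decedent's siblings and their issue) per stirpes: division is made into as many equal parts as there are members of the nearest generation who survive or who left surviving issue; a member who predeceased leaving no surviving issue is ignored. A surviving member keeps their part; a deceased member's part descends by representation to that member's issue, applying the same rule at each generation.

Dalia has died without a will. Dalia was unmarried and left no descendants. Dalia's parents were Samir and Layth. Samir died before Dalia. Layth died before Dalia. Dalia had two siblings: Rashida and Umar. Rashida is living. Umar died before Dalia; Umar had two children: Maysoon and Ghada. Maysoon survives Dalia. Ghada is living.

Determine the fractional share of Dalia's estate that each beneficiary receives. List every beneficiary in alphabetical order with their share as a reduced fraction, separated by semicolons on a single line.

Ghada 1/4; Maysoon 1/4; Rashida 1/2

Neither parent survives and there are no descendants, so the estate passes to Dalia's siblings and their issue per stirpes.
The estate is divided into 2 equal shares of 1/2 among Rashida, Umar.
Rashida is living and takes 1/2.
Umar predeceased; the 1/2 allotted to Umar's branch passes to Umar's issue by representation.
The 1/2 is divided into 2 equal shares of 1/4 among Maysoon, Ghada.
Maysoon is living and takes 1/4.
Ghada is living and takes 1/4.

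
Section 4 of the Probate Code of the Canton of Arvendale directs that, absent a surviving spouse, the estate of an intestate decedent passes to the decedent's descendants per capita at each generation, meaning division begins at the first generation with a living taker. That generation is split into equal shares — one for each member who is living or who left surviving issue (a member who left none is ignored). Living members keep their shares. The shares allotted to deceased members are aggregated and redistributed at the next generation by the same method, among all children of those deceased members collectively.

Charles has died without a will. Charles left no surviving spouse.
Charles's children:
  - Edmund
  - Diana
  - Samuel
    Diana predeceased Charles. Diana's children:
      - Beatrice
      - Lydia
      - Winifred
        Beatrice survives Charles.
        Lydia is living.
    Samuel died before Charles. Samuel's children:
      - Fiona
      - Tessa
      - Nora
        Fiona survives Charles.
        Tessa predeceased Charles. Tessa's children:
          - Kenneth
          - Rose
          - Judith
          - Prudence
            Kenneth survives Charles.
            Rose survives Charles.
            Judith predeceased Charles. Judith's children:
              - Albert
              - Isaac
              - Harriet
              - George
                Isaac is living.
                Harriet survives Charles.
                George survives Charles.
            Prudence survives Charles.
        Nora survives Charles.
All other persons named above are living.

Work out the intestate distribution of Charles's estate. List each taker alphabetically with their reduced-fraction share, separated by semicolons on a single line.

There is no surviving spouse, so the entire estate passes to Charles's descendants per capita at each generation.
At generation 1 (Edmund, Diana, Samuel) there are 3 shares of (1)/3 = 1/3 each.
Living: Edmund — each takes 1/3.
Deceased: Diana and Samuel. Their combined 2/3 is pooled and carried to generation 2.
At generation 2 (Beatrice, Lydia, Winifred, Fiona, Tessa, Nora) there are 6 shares of (2/3)/6 = 1/9 each.
Living: Beatrice, Lydia, Winifred, Fiona, and Nora — each takes 1/9.
Deceased: Tessa. That 1/9 share is carried to generation 3.
At generation 3 (Kenneth, Rose, Judith, Prudence) there are 4 shares of (1/9)/4 = 1/36 each.
Living: Kenneth, Rose, and Prudence — each takes 1/36.
Deceased: Judith. That 1/36 share is carried to generation 4.
At generation 4 (Albert, Isaac, Harriet, George) there are 4 shares of (1/36)/4 = 1/144 each.
Living: Albert, Isaac, Harriet, and George — each takes 1/144.

Albert 1/144; Beatrice 1/9; Edmund 1/3; Fiona 1/9; George 1/144; Harriet 1/144; Isaac 1/144; Kenneth 1/36; Lydia 1/9; Nora 1/9; Prudence 1/36; Rose 1/36; Winifred 1/9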